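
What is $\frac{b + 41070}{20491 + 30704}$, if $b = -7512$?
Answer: $\frac{11186}{17065} \approx 0.65549$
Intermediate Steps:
$\frac{b + 41070}{20491 + 30704} = \frac{-7512 + 41070}{20491 + 30704} = \frac{33558}{51195} = 33558 \cdot \frac{1}{51195} = \frac{11186}{17065}$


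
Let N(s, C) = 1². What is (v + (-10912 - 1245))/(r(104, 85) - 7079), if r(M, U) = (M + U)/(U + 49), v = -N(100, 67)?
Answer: 1629172/948397 ≈ 1.7178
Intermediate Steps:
N(s, C) = 1
v = -1 (v = -1*1 = -1)
r(M, U) = (M + U)/(49 + U)
(v + (-10912 - 1245))/(r(104, 85) - 7079) = (-1 + (-10912 - 1245))/((104 + 85)/(49 + 85) - 7079) = (-1 - 12157)/(189/134 - 7079) = -12158/((1/134)*189 - 7079) = -12158/(189/134 - 7079) = -12158/(-948397/134) = -12158*(-134/948397) = 1629172/948397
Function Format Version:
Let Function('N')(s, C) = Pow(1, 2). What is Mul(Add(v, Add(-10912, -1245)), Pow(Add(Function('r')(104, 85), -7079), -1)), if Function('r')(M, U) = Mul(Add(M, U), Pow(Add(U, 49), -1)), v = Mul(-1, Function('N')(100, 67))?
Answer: Rational(1629172, 948397) ≈ 1.7178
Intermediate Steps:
Function('N')(s, C) = 1
v = -1 (v = Mul(-1, 1) = -1)
Function('r')(M, U) = Mul(Pow(Add(49, U), -1), Add(M, U)) (Function('r')(M, U) = Mul(Add(M, U), Pow(Add(49, U), -1)) = Mul(Pow(Add(49, U), -1), Add(M, U)))
Mul(Add(v, Add(-10912, -1245)), Pow(Add(Function('r')(104, 85), -7079), -1)) = Mul(Add(-1, Add(-10912, -1245)), Pow(Add(Mul(Pow(Add(49, 85), -1), Add(104, 85)), -7079), -1)) = Mul(Add(-1, -12157), Pow(Add(Mul(Pow(134, -1), 189), -7079), -1)) = Mul(-12158, Pow(Add(Mul(Rational(1, 134), 189), -7079), -1)) = Mul(-12158, Pow(Add(Rational(189, 134), -7079), -1)) = Mul(-12158, Pow(Rational(-948397, 134), -1)) = Mul(-12158, Rational(-134, 948397)) = Rational(1629172, 948397)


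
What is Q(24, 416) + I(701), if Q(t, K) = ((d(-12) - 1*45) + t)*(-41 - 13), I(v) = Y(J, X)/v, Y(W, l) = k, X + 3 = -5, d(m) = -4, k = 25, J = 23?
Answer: 946375/701 ≈ 1350.0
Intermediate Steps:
X = -8 (X = -3 - 5 = -8)
Y(W, l) = 25
I(v) = 25/v
Q(t, K) = 2646 - 54*t (Q(t, K) = ((-4 - 1*45) + t)*(-41 - 13) = ((-4 - 45) + t)*(-54) = (-49 + t)*(-54) = 2646 - 54*t)
Q(24, 416) + I(701) = (2646 - 54*24) + 25/701 = (2646 - 1296) + 25*(1/701) = 1350 + 25/701 = 946375/701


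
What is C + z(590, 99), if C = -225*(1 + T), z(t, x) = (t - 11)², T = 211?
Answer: 287541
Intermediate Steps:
z(t, x) = (-11 + t)²
C = -47700 (C = -225*(1 + 211) = -225*212 = -47700)
C + z(590, 99) = -47700 + (-11 + 590)² = -47700 + 579² = -47700 + 335241 = 287541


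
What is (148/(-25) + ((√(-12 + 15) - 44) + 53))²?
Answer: 7804/625 + 154*√3/25 ≈ 23.156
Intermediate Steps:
(148/(-25) + ((√(-12 + 15) - 44) + 53))² = (148*(-1/25) + ((√3 - 44) + 53))² = (-148/25 + ((-44 + √3) + 53))² = (-148/25 + (9 + √3))² = (77/25 + √3)²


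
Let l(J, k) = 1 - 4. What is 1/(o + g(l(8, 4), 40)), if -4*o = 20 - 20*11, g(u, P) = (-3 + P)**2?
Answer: 1/1419 ≈ 0.00070472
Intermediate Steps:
l(J, k) = -3
o = 50 (o = -(20 - 20*11)/4 = -(20 - 220)/4 = -1/4*(-200) = 50)
1/(o + g(l(8, 4), 40)) = 1/(50 + (-3 + 40)**2) = 1/(50 + 37**2) = 1/(50 + 1369) = 1/1419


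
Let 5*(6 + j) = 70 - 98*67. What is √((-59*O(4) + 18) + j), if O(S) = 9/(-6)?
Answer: I*√119870/10 ≈ 34.622*I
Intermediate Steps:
O(S) = -3/2 (O(S) = 9*(-⅙) = -3/2)
j = -6526/5 (j = -6 + (70 - 98*67)/5 = -6 + (70 - 6566)/5 = -6 + (⅕)*(-6496) = -6 - 6496/5 = -6526/5 ≈ -1305.2)
√((-59*O(4) + 18) + j) = √((-59*(-3/2) + 18) - 6526/5) = √((177/2 + 18) - 6526/5) = √(213/2 - 6526/5) = √(-11987/10) = I*√119870/10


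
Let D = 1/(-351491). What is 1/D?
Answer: -351491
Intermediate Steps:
D = -1/351491 ≈ -2.8450e-6
1/D = 1/(-1/351491) = -351491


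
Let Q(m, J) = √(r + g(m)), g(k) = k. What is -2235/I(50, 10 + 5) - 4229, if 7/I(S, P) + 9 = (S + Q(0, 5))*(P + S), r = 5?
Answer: -1039034 - 145275*√5/7 ≈ -1.0854e+6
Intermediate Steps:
Q(m, J) = √(5 + m)
I(S, P) = 7/(-9 + (P + S)*(S + √5)) (I(S, P) = 7/(-9 + (S + √(5 + 0))*(P + S)) = 7/(-9 + (S + √5)*(P + S)) = 7/(-9 + (P + S)*(S + √5)))
-2235/I(50, 10 + 5) - 4229 = -(1034805 + 111750*√5/7 + 2235*√5*(10 + 5)/7) - 4229 = -(1034805 + 145275*√5/7) - 4229 = -2235*(463 + 65*√5/7) - 4229 = (-1034805 - 145275*√5/7) - 4229 = -1039034 - 145275*√5/7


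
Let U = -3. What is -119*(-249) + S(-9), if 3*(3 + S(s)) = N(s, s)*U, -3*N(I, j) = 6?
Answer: 29630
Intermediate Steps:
N(I, j) = -2 (N(I, j) = -⅓*6 = -2)
S(s) = -1 (S(s) = -3 + (-2*(-3))/3 = -3 + (⅓)*6 = -3 + 2 = -1)
-119*(-249) + S(-9) = -119*(-249) - 1 = 29631 - 1 = 29630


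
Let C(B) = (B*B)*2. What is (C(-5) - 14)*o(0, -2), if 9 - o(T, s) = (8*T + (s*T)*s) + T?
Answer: 324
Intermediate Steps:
o(T, s) = 9 - 9*T - T*s² (o(T, s) = 9 - ((8*T + (s*T)*s) + T) = 9 - ((8*T + (T*s)*s) + T) = 9 - ((8*T + T*s²) + T) = 9 - (9*T + T*s²) = 9 + (-9*T - T*s²) = 9 - 9*T - T*s²)
C(B) = 2*B² (C(B) = B²*2 = 2*B²)
(C(-5) - 14)*o(0, -2) = (2*(-5)² - 14)*(9 - 9*0 - 1*0*(-2)²) = (2*25 - 14)*(9 + 0 - 1*0*4) = (50 - 14)*(9 + 0 + 0) = 36*9 = 324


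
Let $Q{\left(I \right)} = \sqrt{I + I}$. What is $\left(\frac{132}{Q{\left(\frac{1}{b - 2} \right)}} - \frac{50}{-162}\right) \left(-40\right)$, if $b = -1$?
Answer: $- \frac{1000}{81} + 2640 i \sqrt{6} \approx -12.346 + 6466.7 i$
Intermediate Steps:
$Q{\left(I \right)} = \sqrt{2} \sqrt{I}$ ($Q{\left(I \right)} = \sqrt{2 I} = \sqrt{2} \sqrt{I}$)
$\left(\frac{132}{Q{\left(\frac{1}{b - 2} \right)}} - \frac{50}{-162}\right) \left(-40\right) = \left(\frac{132}{\sqrt{2} \sqrt{\frac{1}{-1 - 2}}} - \frac{50}{-162}\right) \left(-40\right) = \left(\frac{132}{\sqrt{2} \sqrt{\frac{1}{-3}}} - - \frac{25}{81}\right) \left(-40\right) = \left(\frac{132}{\sqrt{2} \sqrt{- \frac{1}{3}}} + \frac{25}{81}\right) \left(-40\right) = \left(\frac{132}{\sqrt{2} \frac{i \sqrt{3}}{3}} + \frac{25}{81}\right) \left(-40\right) = \left(\frac{132}{\frac{1}{3} i \sqrt{6}} + \frac{25}{81}\right) \left(-40\right) = \left(132 \left(- \frac{i \sqrt{6}}{2}\right) + \frac{25}{81}\right) \left(-40\right) = \left(- 66 i \sqrt{6} + \frac{25}{81}\right) \left(-40\right) = \left(\frac{25}{81} - 66 i \sqrt{6}\right) \left(-40\right) = - \frac{1000}{81} + 2640 i \sqrt{6}$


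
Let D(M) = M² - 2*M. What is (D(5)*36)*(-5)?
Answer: -2700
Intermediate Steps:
(D(5)*36)*(-5) = ((5*(-2 + 5))*36)*(-5) = ((5*3)*36)*(-5) = (15*36)*(-5) = 540*(-5) = -2700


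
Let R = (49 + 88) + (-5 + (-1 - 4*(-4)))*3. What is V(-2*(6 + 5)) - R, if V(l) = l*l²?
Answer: -10815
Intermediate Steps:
R = 167 (R = 137 + (-5 + (-1 + 16))*3 = 137 + (-5 + 15)*3 = 137 + 10*3 = 137 + 30 = 167)
V(l) = l³
V(-2*(6 + 5)) - R = (-2*(6 + 5))³ - 1*167 = (-2*11)³ - 167 = (-22)³ - 167 = -10648 - 167 = -10815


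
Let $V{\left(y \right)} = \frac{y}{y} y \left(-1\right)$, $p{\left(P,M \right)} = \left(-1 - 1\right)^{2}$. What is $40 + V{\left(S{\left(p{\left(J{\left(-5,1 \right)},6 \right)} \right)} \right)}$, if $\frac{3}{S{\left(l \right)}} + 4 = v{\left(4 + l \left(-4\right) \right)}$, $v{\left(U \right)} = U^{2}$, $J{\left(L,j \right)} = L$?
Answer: $\frac{5597}{140} \approx 39.979$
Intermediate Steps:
$p{\left(P,M \right)} = 4$ ($p{\left(P,M \right)} = \left(-2\right)^{2} = 4$)
$S{\left(l \right)} = \frac{3}{-4 + \left(4 - 4 l\right)^{2}}$ ($S{\left(l \right)} = \frac{3}{-4 + \left(4 + l \left(-4\right)\right)^{2}} = \frac{3}{-4 + \left(4 - 4 l\right)^{2}}$)
$V{\left(y \right)} = - y$ ($V{\left(y \right)} = 1 y \left(-1\right) = y \left(-1\right) = - y$)
$40 + V{\left(S{\left(p{\left(J{\left(-5,1 \right)},6 \right)} \right)} \right)} = 40 - \frac{3}{4 \left(-1 + 4 \left(-1 + 4\right)^{2}\right)} = 40 - \frac{3}{4 \left(-1 + 4 \cdot 3^{2}\right)} = 40 - \frac{3}{4 \left(-1 + 4 \cdot 9\right)} = 40 - \frac{3}{4 \left(-1 + 36\right)} = 40 - \frac{3}{4 \cdot 35} = 40 - \frac{3}{4} \cdot \frac{1}{35} = 40 - \frac{3}{140} = \frac{5597}{140}$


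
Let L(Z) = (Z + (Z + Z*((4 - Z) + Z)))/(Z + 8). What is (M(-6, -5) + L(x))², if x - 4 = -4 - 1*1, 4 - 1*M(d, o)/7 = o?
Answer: 189225/49 ≈ 3861.7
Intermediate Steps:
M(d, o) = 28 - 7*o
x = -1 (x = 4 + (-4 - 1*1) = 4 + (-4 - 1) = 4 - 5 = -1)
L(Z) = 6*Z/(8 + Z) (L(Z) = (Z + (Z + Z*4))/(8 + Z) = (Z + (Z + 4*Z))/(8 + Z) = (Z + 5*Z)/(8 + Z) = (6*Z)/(8 + Z) = 6*Z/(8 + Z))
(M(-6, -5) + L(x))² = ((28 - 7*(-5)) + 6*(-1)/(8 - 1))² = ((28 + 35) + 6*(-1)/7)² = (63 + 6*(-1)*(⅐))² = (63 - 6/7)² = (435/7)² = 189225/49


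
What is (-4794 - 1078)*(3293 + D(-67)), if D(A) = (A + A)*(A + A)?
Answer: -124774128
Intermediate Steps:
D(A) = 4*A² (D(A) = (2*A)*(2*A) = 4*A²)
(-4794 - 1078)*(3293 + D(-67)) = (-4794 - 1078)*(3293 + 4*(-67)²) = -5872*(3293 + 4*4489) = -5872*(3293 + 17956) = -5872*21249 = -124774128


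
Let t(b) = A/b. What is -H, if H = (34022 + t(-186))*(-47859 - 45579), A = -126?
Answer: 98549338914/31 ≈ 3.1790e+9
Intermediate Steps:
t(b) = -126/b
H = -98549338914/31 (H = (34022 - 126/(-186))*(-47859 - 45579) = (34022 - 126*(-1/186))*(-93438) = (34022 + 21/31)*(-93438) = (1054703/31)*(-93438) = -98549338914/31 ≈ -3.1790e+9)
-H = -1*(-98549338914/31) = 98549338914/31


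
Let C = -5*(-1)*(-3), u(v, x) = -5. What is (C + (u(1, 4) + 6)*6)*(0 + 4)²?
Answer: -144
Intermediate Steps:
C = -15 (C = 5*(-3) = -15)
(C + (u(1, 4) + 6)*6)*(0 + 4)² = (-15 + (-5 + 6)*6)*(0 + 4)² = (-15 + 1*6)*4² = (-15 + 6)*16 = -9*16 = -144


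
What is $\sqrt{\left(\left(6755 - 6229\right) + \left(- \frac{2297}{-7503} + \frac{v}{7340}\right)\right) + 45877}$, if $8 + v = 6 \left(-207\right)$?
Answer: $\frac{\sqrt{1407373415398593858}}{5507202} \approx 215.41$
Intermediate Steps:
$v = -1250$ ($v = -8 + 6 \left(-207\right) = -8 - 1242 = -1250$)
$\sqrt{\left(\left(6755 - 6229\right) + \left(- \frac{2297}{-7503} + \frac{v}{7340}\right)\right) + 45877} = \sqrt{\left(\left(6755 - 6229\right) - \left(- \frac{2297}{7503} + \frac{125}{734}\right)\right) + 45877} = \sqrt{\left(526 - - \frac{748123}{5507202}\right) + 45877} = \sqrt{\left(526 + \left(\frac{2297}{7503} - \frac{125}{734}\right)\right) + 45877} = \sqrt{\left(526 + \frac{748123}{5507202}\right) + 45877} = \sqrt{\frac{2897536375}{5507202} + 45877} = \sqrt{\frac{255551442529}{5507202}} = \frac{\sqrt{1407373415398593858}}{5507202}$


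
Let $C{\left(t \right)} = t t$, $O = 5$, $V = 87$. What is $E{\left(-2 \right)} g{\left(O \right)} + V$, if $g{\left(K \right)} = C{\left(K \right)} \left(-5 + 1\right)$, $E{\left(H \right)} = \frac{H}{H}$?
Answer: $-13$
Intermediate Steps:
$E{\left(H \right)} = 1$
$C{\left(t \right)} = t^{2}$
$g{\left(K \right)} = - 4 K^{2}$ ($g{\left(K \right)} = K^{2} \left(-5 + 1\right) = K^{2} \left(-4\right) = - 4 K^{2}$)
$E{\left(-2 \right)} g{\left(O \right)} + V = 1 \left(- 4 \cdot 5^{2}\right) + 87 = 1 \left(\left(-4\right) 25\right) + 87 = 1 \left(-100\right) + 87 = -100 + 87 = -13$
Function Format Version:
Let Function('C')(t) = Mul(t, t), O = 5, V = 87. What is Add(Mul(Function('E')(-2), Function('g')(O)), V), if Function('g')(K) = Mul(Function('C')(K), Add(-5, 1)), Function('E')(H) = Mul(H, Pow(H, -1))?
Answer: -13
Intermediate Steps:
Function('E')(H) = 1
Function('C')(t) = Pow(t, 2)
Function('g')(K) = Mul(-4, Pow(K, 2)) (Function('g')(K) = Mul(Pow(K, 2), Add(-5, 1)) = Mul(Pow(K, 2), -4) = Mul(-4, Pow(K, 2)))
Add(Mul(Function('E')(-2), Function('g')(O)), V) = Add(Mul(1, Mul(-4, Pow(5, 2))), 87) = Add(Mul(1, Mul(-4, 25)), 87) = Add(Mul(1, -100), 87) = Add(-100, 87) = -13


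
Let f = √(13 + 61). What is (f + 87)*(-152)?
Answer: -13224 - 152*√74 ≈ -14532.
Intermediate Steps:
f = √74 ≈ 8.6023
(f + 87)*(-152) = (√74 + 87)*(-152) = (87 + √74)*(-152) = -13224 - 152*√74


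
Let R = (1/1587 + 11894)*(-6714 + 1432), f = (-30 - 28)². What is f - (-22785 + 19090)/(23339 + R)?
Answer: 67054493548075/19932965137 ≈ 3364.0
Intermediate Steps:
f = 3364 (f = (-58)² = 3364)
R = -99701864678/1587 (R = (1/1587 + 11894)*(-5282) = (18875779/1587)*(-5282) = -99701864678/1587 ≈ -6.2824e+7)
f - (-22785 + 19090)/(23339 + R) = 3364 - (-22785 + 19090)/(23339 - 99701864678/1587) = 3364 - (-3695)/(-99664825685/1587) = 3364 - (-3695)*(-1587)/99664825685 = 3364 - 1*1172793/19932965137 = 3364 - 1172793/19932965137 = 67054493548075/19932965137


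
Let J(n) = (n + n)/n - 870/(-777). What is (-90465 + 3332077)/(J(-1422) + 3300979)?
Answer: 839577508/854954369 ≈ 0.98201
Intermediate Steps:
J(n) = 808/259 (J(n) = (2*n)/n - 870*(-1/777) = 2 + 290/259 = 808/259)
(-90465 + 3332077)/(J(-1422) + 3300979) = (-90465 + 3332077)/(808/259 + 3300979) = 3241612/(854954369/259) = 3241612*(259/854954369) = 839577508/854954369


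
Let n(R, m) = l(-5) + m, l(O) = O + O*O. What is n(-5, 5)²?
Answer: 625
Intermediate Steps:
l(O) = O + O²
n(R, m) = 20 + m (n(R, m) = -5*(1 - 5) + m = -5*(-4) + m = 20 + m)
n(-5, 5)² = (20 + 5)² = 25² = 625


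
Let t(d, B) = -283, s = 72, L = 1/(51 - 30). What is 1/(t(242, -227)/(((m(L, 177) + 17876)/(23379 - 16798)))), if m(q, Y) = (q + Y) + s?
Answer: -380626/39110883 ≈ -0.0097320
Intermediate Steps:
L = 1/21 ≈ 0.047619
m(q, Y) = 72 + Y + q (m(q, Y) = (q + Y) + 72 = (Y + q) + 72 = 72 + Y + q)
1/(t(242, -227)/(((m(L, 177) + 17876)/(23379 - 16798)))) = 1/(-283*(23379 - 16798)/((72 + 177 + 1/21) + 17876)) = 1/(-283*6581/(5230/21 + 17876)) = 1/(-283/((380626/21)*(1/6581))) = 1/(-283/380626/138201) = 1/(-283*138201/380626) = 1/(-39110883/380626) = -380626/39110883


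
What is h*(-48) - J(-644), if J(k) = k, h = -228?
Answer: 11588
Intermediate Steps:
h*(-48) - J(-644) = -228*(-48) - 1*(-644) = 10944 + 644 = 11588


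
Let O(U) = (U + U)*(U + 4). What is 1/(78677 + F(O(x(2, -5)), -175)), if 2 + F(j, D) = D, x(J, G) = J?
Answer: 1/78500 ≈ 1.2739e-5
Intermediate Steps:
O(U) = 2*U*(4 + U) (O(U) = (2*U)*(4 + U) = 2*U*(4 + U))
F(j, D) = -2 + D
1/(78677 + F(O(x(2, -5)), -175)) = 1/(78677 + (-2 - 175)) = 1/(78677 - 177) = 1/78500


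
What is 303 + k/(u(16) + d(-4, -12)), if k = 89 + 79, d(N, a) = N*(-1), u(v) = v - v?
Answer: 345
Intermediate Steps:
u(v) = 0
d(N, a) = -N
k = 168
303 + k/(u(16) + d(-4, -12)) = 303 + 168/(0 - 1*(-4)) = 303 + 168/(0 + 4) = 303 + 168/4 = 303 + (¼)*168 = 303 + 42 = 345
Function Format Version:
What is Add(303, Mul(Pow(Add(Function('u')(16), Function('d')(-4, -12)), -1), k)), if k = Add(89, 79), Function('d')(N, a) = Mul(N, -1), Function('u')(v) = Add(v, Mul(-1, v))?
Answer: 345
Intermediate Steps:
Function('u')(v) = 0
Function('d')(N, a) = Mul(-1, N)
k = 168
Add(303, Mul(Pow(Add(Function('u')(16), Function('d')(-4, -12)), -1), k)) = Add(303, Mul(Pow(Add(0, Mul(-1, -4)), -1), 168)) = Add(303, Mul(Pow(Add(0, 4), -1), 168)) = Add(303, Mul(Pow(4, -1), 168)) = Add(303, Mul(Rational(1, 4), 168)) = Add(303, 42) = 345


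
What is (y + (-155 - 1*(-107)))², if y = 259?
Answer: 44521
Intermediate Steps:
(y + (-155 - 1*(-107)))² = (259 + (-155 - 1*(-107)))² = (259 + (-155 + 107))² = (259 - 48)² = 211² = 44521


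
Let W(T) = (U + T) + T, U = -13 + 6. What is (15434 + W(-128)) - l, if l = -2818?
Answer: 17989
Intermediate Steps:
U = -7
W(T) = -7 + 2*T (W(T) = (-7 + T) + T = -7 + 2*T)
(15434 + W(-128)) - l = (15434 + (-7 + 2*(-128))) - 1*(-2818) = (15434 + (-7 - 256)) + 2818 = (15434 - 263) + 2818 = 15171 + 2818 = 17989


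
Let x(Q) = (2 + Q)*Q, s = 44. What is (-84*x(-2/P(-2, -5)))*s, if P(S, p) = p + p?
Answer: -40656/25 ≈ -1626.2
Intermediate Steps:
P(S, p) = 2*p
x(Q) = Q*(2 + Q)
(-84*x(-2/P(-2, -5)))*s = -84*(-2/(2*(-5)))*(2 - 2/(2*(-5)))*44 = -84*(-2/(-10))*(2 - 2/(-10))*44 = -84*(-2*(-1/10))*(2 - 2*(-1/10))*44 = -84*(2 + 1/5)/5*44 = -84*11/(5*5)*44 = -84*11/25*44 = -924/25*44 = -40656/25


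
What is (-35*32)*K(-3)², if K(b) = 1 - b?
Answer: -17920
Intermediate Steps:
(-35*32)*K(-3)² = (-35*32)*(1 - 1*(-3))² = -1120*(1 + 3)² = -1120*4² = -1120*16 = -17920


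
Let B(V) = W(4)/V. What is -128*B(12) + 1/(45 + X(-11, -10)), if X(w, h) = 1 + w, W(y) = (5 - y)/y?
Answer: -277/105 ≈ -2.6381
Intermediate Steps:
W(y) = (5 - y)/y
B(V) = 1/(4*V) (B(V) = ((5 - 1*4)/4)/V = ((5 - 4)/4)/V = ((1/4)*1)/V = 1/(4*V))
-128*B(12) + 1/(45 + X(-11, -10)) = -32/12 + 1/(45 + (1 - 11)) = -32/12 + 1/(45 - 10) = -128*1/48 + 1/35 = -8/3 + 1/35 = -277/105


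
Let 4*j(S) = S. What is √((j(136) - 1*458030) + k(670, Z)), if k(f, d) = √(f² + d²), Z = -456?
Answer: √(-457996 + 2*√164209) ≈ 676.16*I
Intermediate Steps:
j(S) = S/4
k(f, d) = √(d² + f²)
√((j(136) - 1*458030) + k(670, Z)) = √(((¼)*136 - 1*458030) + √((-456)² + 670²)) = √((34 - 458030) + √(207936 + 448900)) = √(-457996 + √656836) = √(-457996 + 2*√164209)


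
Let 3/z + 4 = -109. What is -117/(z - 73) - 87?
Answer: -704703/8252 ≈ -85.398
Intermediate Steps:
z = -3/113 (z = 3/(-4 - 109) = 3/(-113) = 3*(-1/113) = -3/113 ≈ -0.026549)
-117/(z - 73) - 87 = -117/(-3/113 - 73) - 87 = -117/(-8252/113) - 87 = -117*(-113/8252) - 87 = 13221/8252 - 87 = -704703/8252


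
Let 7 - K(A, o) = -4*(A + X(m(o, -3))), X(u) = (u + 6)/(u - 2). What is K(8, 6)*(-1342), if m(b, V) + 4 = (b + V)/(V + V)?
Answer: -664290/13 ≈ -51099.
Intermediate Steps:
m(b, V) = -4 + (V + b)/(2*V) (m(b, V) = -4 + (b + V)/(V + V) = -4 + (V + b)/((2*V)) = -4 + (V + b)*(1/(2*V)) = -4 + (V + b)/(2*V))
X(u) = (6 + u)/(-2 + u)
K(A, o) = 7 + 4*A + 4*(5/2 - o/6)/(-11/2 - o/6) (K(A, o) = 7 - (-4)*(A + (6 + (½)*(o - 7*(-3))/(-3))/(-2 + (½)*(o - 7*(-3))/(-3))) = 7 - (-4)*(A + (6 + (½)*(-⅓)*(o + 21))/(-2 + (½)*(-⅓)*(o + 21))) = 7 - (-4)*(A + (6 + (½)*(-⅓)*(21 + o))/(-2 + (½)*(-⅓)*(21 + o))) = 7 - (-4)*(A + (6 + (-7/2 - o/6))/(-2 + (-7/2 - o/6))) = 7 - (-4)*(A + (5/2 - o/6)/(-11/2 - o/6)) = 7 - (-4*A - 4*(5/2 - o/6)/(-11/2 - o/6)) = 7 + (4*A + 4*(5/2 - o/6)/(-11/2 - o/6)) = 7 + 4*A + 4*(5/2 - o/6)/(-11/2 - o/6))
K(8, 6)*(-1342) = ((-60 + 4*6 + (7 + 4*8)*(33 + 6))/(33 + 6))*(-1342) = ((-60 + 24 + (7 + 32)*39)/39)*(-1342) = ((-60 + 24 + 39*39)/39)*(-1342) = ((-60 + 24 + 1521)/39)*(-1342) = ((1/39)*1485)*(-1342) = (495/13)*(-1342) = -664290/13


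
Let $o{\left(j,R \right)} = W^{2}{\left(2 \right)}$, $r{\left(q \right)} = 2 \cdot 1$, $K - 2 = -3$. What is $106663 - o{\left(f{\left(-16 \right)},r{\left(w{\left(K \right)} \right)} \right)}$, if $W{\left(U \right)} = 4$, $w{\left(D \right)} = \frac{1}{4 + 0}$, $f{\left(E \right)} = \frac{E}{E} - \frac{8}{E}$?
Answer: $106647$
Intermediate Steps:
$f{\left(E \right)} = 1 - \frac{8}{E}$
$K = -1$ ($K = 2 - 3 = -1$)
$w{\left(D \right)} = \frac{1}{4}$
$r{\left(q \right)} = 2$
$o{\left(j,R \right)} = 16$ ($o{\left(j,R \right)} = 4^{2} = 16$)
$106663 - o{\left(f{\left(-16 \right)},r{\left(w{\left(K \right)} \right)} \right)} = 106663 - 16 = 106647$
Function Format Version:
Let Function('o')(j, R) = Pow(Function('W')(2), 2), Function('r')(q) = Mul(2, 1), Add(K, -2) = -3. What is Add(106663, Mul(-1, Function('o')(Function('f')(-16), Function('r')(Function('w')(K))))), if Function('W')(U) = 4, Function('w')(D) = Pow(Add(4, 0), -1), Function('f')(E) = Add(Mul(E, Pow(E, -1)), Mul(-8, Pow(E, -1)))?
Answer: 106647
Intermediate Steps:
Function('f')(E) = Add(1, Mul(-8, Pow(E, -1)))
K = -1 (K = Add(2, -3) = -1)
Function('w')(D) = Rational(1, 4) (Function('w')(D) = Pow(4, -1) = Rational(1, 4))
Function('r')(q) = 2
Function('o')(j, R) = 16 (Function('o')(j, R) = Pow(4, 2) = 16)
Add(106663, Mul(-1, Function('o')(Function('f')(-16), Function('r')(Function('w')(K))))) = Add(106663, Mul(-1, 16)) = Add(106663, -16) = 106647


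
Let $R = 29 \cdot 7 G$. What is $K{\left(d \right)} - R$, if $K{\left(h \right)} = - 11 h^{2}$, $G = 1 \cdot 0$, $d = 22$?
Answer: $-5324$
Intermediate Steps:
$G = 0$
$R = 0$ ($R = 29 \cdot 7 \cdot 0 = 203 \cdot 0 = 0$)
$K{\left(d \right)} - R = - 11 \cdot 22^{2} - 0 = \left(-11\right) 484 + 0 = -5324 + 0 = -5324$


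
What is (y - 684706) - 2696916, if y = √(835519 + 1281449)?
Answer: -3381622 + 2*√529242 ≈ -3.3802e+6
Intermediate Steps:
y = 2*√529242 (y = √2116968 = 2*√529242 ≈ 1455.0)
(y - 684706) - 2696916 = (2*√529242 - 684706) - 2696916 = (-684706 + 2*√529242) - 2696916 = -3381622 + 2*√529242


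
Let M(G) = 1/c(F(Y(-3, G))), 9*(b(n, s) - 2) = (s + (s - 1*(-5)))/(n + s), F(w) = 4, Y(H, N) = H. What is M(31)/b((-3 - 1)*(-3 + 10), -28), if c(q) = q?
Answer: 42/353 ≈ 0.11898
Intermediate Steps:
b(n, s) = 2 + (5 + 2*s)/(9*(n + s)) (b(n, s) = 2 + ((s + (s - 1*(-5)))/(n + s))/9 = 2 + ((s + (s + 5))/(n + s))/9 = 2 + ((s + (5 + s))/(n + s))/9 = 2 + ((5 + 2*s)/(n + s))/9 = 2 + (5 + 2*s)/(9*(n + s)))
M(G) = ¼ (M(G) = 1/4 = ¼)
M(31)/b((-3 - 1)*(-3 + 10), -28) = 1/(4*(((5 + 18*((-3 - 1)*(-3 + 10)) + 20*(-28))/(9*((-3 - 1)*(-3 + 10) - 28))))) = 1/(4*(((5 + 18*(-4*7) - 560)/(9*(-4*7 - 28))))) = 1/(4*(((5 + 18*(-28) - 560)/(9*(-28 - 28))))) = 1/(4*(((⅑)*(5 - 504 - 560)/(-56)))) = 1/(4*(((⅑)*(-1/56)*(-1059)))) = 1/(4*(353/168)) = (¼)*(168/353) = 42/353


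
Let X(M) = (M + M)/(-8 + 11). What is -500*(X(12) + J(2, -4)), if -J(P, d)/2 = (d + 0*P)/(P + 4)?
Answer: -14000/3 ≈ -4666.7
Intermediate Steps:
J(P, d) = -2*d/(4 + P) (J(P, d) = -2*(d + 0*P)/(P + 4) = -2*(d + 0)/(4 + P) = -2*d/(4 + P))
X(M) = 2*M/3 (X(M) = (2*M)/3 = (2*M)*(⅓) = 2*M/3)
-500*(X(12) + J(2, -4)) = -500*((⅔)*12 - 2*(-4)/(4 + 2)) = -500*(8 - 2*(-4)/6) = -500*(8 - 2*(-4)*⅙) = -500*(8 + 4/3) = -500*28/3 = -14000/3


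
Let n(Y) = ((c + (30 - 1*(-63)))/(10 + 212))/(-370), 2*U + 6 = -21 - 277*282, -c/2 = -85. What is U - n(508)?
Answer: -3209250607/82140 ≈ -39071.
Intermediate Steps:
c = 170 (c = -2*(-85) = 170)
U = -78141/2 (U = -3 + (-21 - 277*282)/2 = -3 + (-21 - 78114)/2 = -3 + (½)*(-78135) = -3 - 78135/2 = -78141/2 ≈ -39071.)
n(Y) = -263/82140 (n(Y) = ((170 + (30 - 1*(-63)))/(10 + 212))/(-370) = ((170 + (30 + 63))/222)*(-1/370) = ((170 + 93)*(1/222))*(-1/370) = (263*(1/222))*(-1/370) = (263/222)*(-1/370) = -263/82140)
U - n(508) = -78141/2 - 1*(-263/82140) = -78141/2 + 263/82140 = -3209250607/82140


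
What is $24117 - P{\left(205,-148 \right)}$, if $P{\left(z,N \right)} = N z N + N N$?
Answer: $-4488107$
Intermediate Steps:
$P{\left(z,N \right)} = N^{2} + z N^{2}$ ($P{\left(z,N \right)} = z N^{2} + N^{2} = N^{2} + z N^{2}$)
$24117 - P{\left(205,-148 \right)} = 24117 - \left(-148\right)^{2} \left(1 + 205\right) = 24117 - 21904 \cdot 206 = 24117 - 4512224 = -4488107$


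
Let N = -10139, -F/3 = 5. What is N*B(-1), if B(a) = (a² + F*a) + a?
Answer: -152085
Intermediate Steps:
F = -15 (F = -3*5 = -15)
B(a) = a² - 14*a (B(a) = (a² - 15*a) + a = a² - 14*a)
N*B(-1) = -(-10139)*(-14 - 1) = -(-10139)*(-15) = -10139*15 = -152085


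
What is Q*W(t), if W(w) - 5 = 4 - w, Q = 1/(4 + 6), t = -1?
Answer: 1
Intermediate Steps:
Q = 1/10 ≈ 0.10000
W(w) = 9 - w (W(w) = 5 + (4 - w) = 9 - w)
Q*W(t) = (9 - 1*(-1))/10 = (9 + 1)/10 = (1/10)*10 = 1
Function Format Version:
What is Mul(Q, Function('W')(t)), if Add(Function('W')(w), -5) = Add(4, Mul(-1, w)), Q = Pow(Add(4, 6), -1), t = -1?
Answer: 1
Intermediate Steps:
Q = Rational(1, 10) (Q = Pow(10, -1) = Rational(1, 10) ≈ 0.10000)
Function('W')(w) = Add(9, Mul(-1, w)) (Function('W')(w) = Add(5, Add(4, Mul(-1, w))) = Add(9, Mul(-1, w)))
Mul(Q, Function('W')(t)) = Mul(Rational(1, 10), Add(9, Mul(-1, -1))) = Mul(Rational(1, 10), Add(9, 1)) = Mul(Rational(1, 10), 10) = 1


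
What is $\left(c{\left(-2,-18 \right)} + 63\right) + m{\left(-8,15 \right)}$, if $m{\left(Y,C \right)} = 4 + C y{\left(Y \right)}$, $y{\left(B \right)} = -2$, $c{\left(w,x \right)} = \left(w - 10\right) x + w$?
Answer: $251$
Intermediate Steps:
$c{\left(w,x \right)} = w + x \left(-10 + w\right)$ ($c{\left(w,x \right)} = \left(w - 10\right) x + w = \left(-10 + w\right) x + w = x \left(-10 + w\right) + w = w + x \left(-10 + w\right)$)
$m{\left(Y,C \right)} = 4 - 2 C$ ($m{\left(Y,C \right)} = 4 + C \left(-2\right) = 4 - 2 C$)
$\left(c{\left(-2,-18 \right)} + 63\right) + m{\left(-8,15 \right)} = \left(\left(-2 - -180 - -36\right) + 63\right) + \left(4 - 30\right) = \left(\left(-2 + 180 + 36\right) + 63\right) + \left(4 - 30\right) = \left(214 + 63\right) - 26 = 277 - 26 = 251$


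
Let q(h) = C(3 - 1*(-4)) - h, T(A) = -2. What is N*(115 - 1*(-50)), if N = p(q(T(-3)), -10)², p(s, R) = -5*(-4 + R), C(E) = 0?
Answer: 808500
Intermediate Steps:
q(h) = -h (q(h) = 0 - h = -h)
p(s, R) = 20 - 5*R
N = 4900 (N = (20 - 5*(-10))² = (20 + 50)² = 70² = 4900)
N*(115 - 1*(-50)) = 4900*(115 - 1*(-50)) = 4900*(115 + 50) = 4900*165 = 808500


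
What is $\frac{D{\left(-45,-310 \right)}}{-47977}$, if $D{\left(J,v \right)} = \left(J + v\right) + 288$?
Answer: $\frac{67}{47977} \approx 0.0013965$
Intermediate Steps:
$D{\left(J,v \right)} = 288 + J + v$
$\frac{D{\left(-45,-310 \right)}}{-47977} = \frac{288 - 45 - 310}{-47977} = \left(-67\right) \left(- \frac{1}{47977}\right) = \frac{67}{47977}$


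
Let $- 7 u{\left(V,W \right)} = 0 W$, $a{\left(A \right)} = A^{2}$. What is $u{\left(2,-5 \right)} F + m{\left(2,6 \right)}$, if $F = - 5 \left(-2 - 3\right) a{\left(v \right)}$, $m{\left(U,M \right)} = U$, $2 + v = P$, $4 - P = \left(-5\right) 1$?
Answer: $2$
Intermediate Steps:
$P = 9$ ($P = 4 - \left(-5\right) 1 = 4 - -5 = 4 + 5 = 9$)
$v = 7$ ($v = -2 + 9 = 7$)
$u{\left(V,W \right)} = 0$ ($u{\left(V,W \right)} = - \frac{0 W}{7} = \left(- \frac{1}{7}\right) 0 = 0$)
$F = 1225$ ($F = - 5 \left(-2 - 3\right) 7^{2} = \left(-5\right) \left(-5\right) 49 = 25 \cdot 49 = 1225$)
$u{\left(2,-5 \right)} F + m{\left(2,6 \right)} = 0 \cdot 1225 + 2 = 0 + 2 = 2$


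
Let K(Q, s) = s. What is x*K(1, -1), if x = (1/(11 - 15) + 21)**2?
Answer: -6889/16 ≈ -430.56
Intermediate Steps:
x = 6889/16 (x = (1/(-4) + 21)**2 = (-1/4 + 21)**2 = (83/4)**2 = 6889/16 ≈ 430.56)
x*K(1, -1) = (6889/16)*(-1) = -6889/16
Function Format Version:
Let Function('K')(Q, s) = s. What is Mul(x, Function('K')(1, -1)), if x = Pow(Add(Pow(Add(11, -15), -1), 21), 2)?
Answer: Rational(-6889, 16) ≈ -430.56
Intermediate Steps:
x = Rational(6889, 16) (x = Pow(Add(Pow(-4, -1), 21), 2) = Pow(Add(Rational(-1, 4), 21), 2) = Pow(Rational(83, 4), 2) = Rational(6889, 16) ≈ 430.56)
Mul(x, Function('K')(1, -1)) = Mul(Rational(6889, 16), -1) = Rational(-6889, 16)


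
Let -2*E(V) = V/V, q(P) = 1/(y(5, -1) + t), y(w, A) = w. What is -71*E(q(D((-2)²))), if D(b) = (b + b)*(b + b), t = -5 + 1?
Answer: 71/2 ≈ 35.500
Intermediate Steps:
t = -4
D(b) = 4*b² (D(b) = (2*b)*(2*b) = 4*b²)
q(P) = 1 (q(P) = 1/(5 - 4) = 1/1 = 1)
E(V) = -½ (E(V) = -V/(2*V) = -½*1 = -½)
-71*E(q(D((-2)²))) = -71*(-½) = 71/2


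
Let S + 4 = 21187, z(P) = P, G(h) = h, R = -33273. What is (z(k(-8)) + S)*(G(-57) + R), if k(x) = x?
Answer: -705762750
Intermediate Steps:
S = 21183 (S = -4 + 21187 = 21183)
(z(k(-8)) + S)*(G(-57) + R) = (-8 + 21183)*(-57 - 33273) = 21175*(-33330) = -705762750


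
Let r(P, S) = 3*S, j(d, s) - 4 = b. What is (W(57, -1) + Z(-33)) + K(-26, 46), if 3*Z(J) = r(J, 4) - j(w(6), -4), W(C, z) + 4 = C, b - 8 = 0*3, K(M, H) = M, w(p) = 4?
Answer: 27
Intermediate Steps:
b = 8 (b = 8 + 0*3 = 8 + 0 = 8)
j(d, s) = 12 (j(d, s) = 4 + 8 = 12)
W(C, z) = -4 + C
Z(J) = 0 (Z(J) = (3*4 - 1*12)/3 = (12 - 12)/3 = (⅓)*0 = 0)
(W(57, -1) + Z(-33)) + K(-26, 46) = ((-4 + 57) + 0) - 26 = (53 + 0) - 26 = 53 - 26 = 27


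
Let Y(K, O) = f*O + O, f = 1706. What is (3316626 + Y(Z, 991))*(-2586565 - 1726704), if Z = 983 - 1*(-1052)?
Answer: -21601985541747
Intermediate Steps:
Z = 2035 (Z = 983 + 1052 = 2035)
Y(K, O) = 1707*O (Y(K, O) = 1706*O + O = 1707*O)
(3316626 + Y(Z, 991))*(-2586565 - 1726704) = (3316626 + 1707*991)*(-2586565 - 1726704) = (3316626 + 1691637)*(-4313269) = 5008263*(-4313269) = -21601985541747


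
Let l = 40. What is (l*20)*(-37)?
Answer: -29600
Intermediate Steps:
(l*20)*(-37) = (40*20)*(-37) = 800*(-37) = -29600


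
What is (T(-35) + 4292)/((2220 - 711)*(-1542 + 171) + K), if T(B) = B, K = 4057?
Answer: -4257/2064782 ≈ -0.0020617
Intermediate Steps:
(T(-35) + 4292)/((2220 - 711)*(-1542 + 171) + K) = (-35 + 4292)/((2220 - 711)*(-1542 + 171) + 4057) = 4257/(1509*(-1371) + 4057) = 4257/(-2068839 + 4057) = 4257/(-2064782) = 4257*(-1/2064782) = -4257/2064782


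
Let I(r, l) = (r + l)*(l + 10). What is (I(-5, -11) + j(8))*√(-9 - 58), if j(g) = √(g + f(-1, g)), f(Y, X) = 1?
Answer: 19*I*√67 ≈ 155.52*I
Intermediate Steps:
I(r, l) = (10 + l)*(l + r) (I(r, l) = (l + r)*(10 + l) = (10 + l)*(l + r))
j(g) = √(1 + g) (j(g) = √(g + 1) = √(1 + g))
(I(-5, -11) + j(8))*√(-9 - 58) = (((-11)² + 10*(-11) + 10*(-5) - 11*(-5)) + √(1 + 8))*√(-9 - 58) = ((121 - 110 - 50 + 55) + √9)*√(-67) = (16 + 3)*(I*√67) = 19*(I*√67) = 19*I*√67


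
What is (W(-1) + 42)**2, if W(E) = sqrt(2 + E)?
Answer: 1849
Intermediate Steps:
(W(-1) + 42)**2 = (sqrt(2 - 1) + 42)**2 = (sqrt(1) + 42)**2 = (1 + 42)**2 = 43**2 = 1849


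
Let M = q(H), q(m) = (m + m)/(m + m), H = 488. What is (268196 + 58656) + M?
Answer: 326853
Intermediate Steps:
q(m) = 1 (q(m) = (2*m)/((2*m)) = (2*m)*(1/(2*m)) = 1)
M = 1
(268196 + 58656) + M = (268196 + 58656) + 1 = 326852 + 1 = 326853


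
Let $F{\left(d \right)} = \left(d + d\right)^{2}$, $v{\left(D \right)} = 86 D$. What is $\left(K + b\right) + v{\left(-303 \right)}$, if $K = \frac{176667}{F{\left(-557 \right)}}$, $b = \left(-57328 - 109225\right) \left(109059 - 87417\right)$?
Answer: $- \frac{4473252091802997}{1240996} \approx -3.6046 \cdot 10^{9}$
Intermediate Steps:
$F{\left(d \right)} = 4 d^{2}$ ($F{\left(d \right)} = \left(2 d\right)^{2} = 4 d^{2}$)
$b = -3604540026$ ($b = \left(-166553\right) 21642 = -3604540026$)
$K = \frac{176667}{1240996}$ ($K = \frac{176667}{4 \left(-557\right)^{2}} = \frac{176667}{4 \cdot 310249} = \frac{176667}{1240996} \approx 0.14236$)
$\left(K + b\right) + v{\left(-303 \right)} = \left(\frac{176667}{1240996} - 3604540026\right) + 86 \left(-303\right) = - \frac{4473219753929229}{1240996} - 26058 = - \frac{4473252091802997}{1240996}$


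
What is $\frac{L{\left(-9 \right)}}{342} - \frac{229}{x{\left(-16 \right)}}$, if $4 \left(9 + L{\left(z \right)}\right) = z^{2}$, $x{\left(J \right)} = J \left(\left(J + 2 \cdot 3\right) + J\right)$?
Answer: $- \frac{4091}{7904} \approx -0.51759$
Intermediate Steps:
$x{\left(J \right)} = J \left(6 + 2 J\right)$ ($x{\left(J \right)} = J \left(\left(J + 6\right) + J\right) = J \left(\left(6 + J\right) + J\right) = J \left(6 + 2 J\right)$)
$L{\left(z \right)} = -9 + \frac{z^{2}}{4}$
$\frac{L{\left(-9 \right)}}{342} - \frac{229}{x{\left(-16 \right)}} = \frac{-9 + \frac{\left(-9\right)^{2}}{4}}{342} - \frac{229}{2 \left(-16\right) \left(3 - 16\right)} = \left(-9 + \frac{1}{4} \cdot 81\right) \frac{1}{342} - \frac{229}{2 \left(-16\right) \left(-13\right)} = \left(-9 + \frac{81}{4}\right) \frac{1}{342} - \frac{229}{416} = \frac{45}{4} \cdot \frac{1}{342} - \frac{229}{416} = \frac{5}{152} - \frac{229}{416} = - \frac{4091}{7904}$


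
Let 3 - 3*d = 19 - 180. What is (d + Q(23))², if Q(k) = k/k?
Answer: 27889/9 ≈ 3098.8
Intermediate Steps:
Q(k) = 1
d = 164/3 (d = 1 - (19 - 180)/3 = 1 - ⅓*(-161) = 1 + 161/3 = 164/3 ≈ 54.667)
(d + Q(23))² = (164/3 + 1)² = (167/3)² = 27889/9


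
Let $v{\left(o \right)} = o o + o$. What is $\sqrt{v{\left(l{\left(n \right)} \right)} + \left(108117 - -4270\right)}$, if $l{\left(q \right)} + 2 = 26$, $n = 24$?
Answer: $\sqrt{112987} \approx 336.14$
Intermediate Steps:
$l{\left(q \right)} = 24$ ($l{\left(q \right)} = -2 + 26 = 24$)
$v{\left(o \right)} = o + o^{2}$ ($v{\left(o \right)} = o^{2} + o = o + o^{2}$)
$\sqrt{v{\left(l{\left(n \right)} \right)} + \left(108117 - -4270\right)} = \sqrt{24 \left(1 + 24\right) + \left(108117 - -4270\right)} = \sqrt{24 \cdot 25 + \left(108117 + 4270\right)} = \sqrt{600 + 112387} = \sqrt{112987}$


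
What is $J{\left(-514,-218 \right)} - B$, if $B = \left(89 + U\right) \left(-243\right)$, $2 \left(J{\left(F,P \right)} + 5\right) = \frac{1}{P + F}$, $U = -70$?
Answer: $\frac{6751967}{1464} \approx 4612.0$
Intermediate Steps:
$J{\left(F,P \right)} = -5 + \frac{1}{2 \left(F + P\right)}$ ($J{\left(F,P \right)} = -5 + \frac{1}{2 \left(P + F\right)} = -5 + \frac{1}{2 \left(F + P\right)}$)
$B = -4617$ ($B = \left(89 - 70\right) \left(-243\right) = 19 \left(-243\right) = -4617$)
$J{\left(-514,-218 \right)} - B = \frac{\frac{1}{2} - -2570 - -1090}{-514 - 218} - -4617 = \frac{\frac{1}{2} + 2570 + 1090}{-732} + 4617 = \left(- \frac{1}{732}\right) \frac{7321}{2} + 4617 = - \frac{7321}{1464} + 4617 = \frac{6751967}{1464}$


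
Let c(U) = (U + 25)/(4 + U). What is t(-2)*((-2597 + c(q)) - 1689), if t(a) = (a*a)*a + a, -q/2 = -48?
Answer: 428479/10 ≈ 42848.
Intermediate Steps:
q = 96 (q = -2*(-48) = 96)
t(a) = a + a**3 (t(a) = a**2*a + a = a**3 + a = a + a**3)
c(U) = (25 + U)/(4 + U)
t(-2)*((-2597 + c(q)) - 1689) = (-2 + (-2)**3)*((-2597 + (25 + 96)/(4 + 96)) - 1689) = (-2 - 8)*((-2597 + 121/100) - 1689) = -10*((-2597 + (1/100)*121) - 1689) = -10*((-2597 + 121/100) - 1689) = -10*(-259579/100 - 1689) = -10*(-428479/100) = 428479/10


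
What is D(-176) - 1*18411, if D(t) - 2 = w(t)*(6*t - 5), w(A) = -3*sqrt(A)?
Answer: -18409 + 12732*I*sqrt(11) ≈ -18409.0 + 42227.0*I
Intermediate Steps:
D(t) = 2 - 3*sqrt(t)*(-5 + 6*t) (D(t) = 2 + (-3*sqrt(t))*(6*t - 5) = 2 + (-3*sqrt(t))*(-5 + 6*t) = 2 - 3*sqrt(t)*(-5 + 6*t))
D(-176) - 1*18411 = (2 - (-12672)*I*sqrt(11) + 15*sqrt(-176)) - 1*18411 = (2 - (-12672)*I*sqrt(11) + 15*(4*I*sqrt(11))) - 18411 = (2 + 12672*I*sqrt(11) + 60*I*sqrt(11)) - 18411 = (2 + 12732*I*sqrt(11)) - 18411 = -18409 + 12732*I*sqrt(11)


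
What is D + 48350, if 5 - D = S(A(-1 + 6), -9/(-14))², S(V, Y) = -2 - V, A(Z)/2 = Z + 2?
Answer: 48099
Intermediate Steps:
A(Z) = 4 + 2*Z (A(Z) = 2*(Z + 2) = 2*(2 + Z) = 4 + 2*Z)
D = -251 (D = 5 - (-2 - (4 + 2*(-1 + 6)))² = 5 - (-2 - (4 + 2*5))² = 5 - (-2 - (4 + 10))² = 5 - (-2 - 1*14)² = 5 - (-2 - 14)² = 5 - 1*(-16)² = 5 - 1*256 = 5 - 256 = -251)
D + 48350 = -251 + 48350 = 48099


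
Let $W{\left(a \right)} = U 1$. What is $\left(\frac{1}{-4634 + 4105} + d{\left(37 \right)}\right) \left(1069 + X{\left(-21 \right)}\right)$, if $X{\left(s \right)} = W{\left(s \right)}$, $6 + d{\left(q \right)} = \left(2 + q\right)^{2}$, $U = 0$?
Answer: $\frac{856732946}{529} \approx 1.6195 \cdot 10^{6}$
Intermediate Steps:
$d{\left(q \right)} = -6 + \left(2 + q\right)^{2}$
$W{\left(a \right)} = 0$ ($W{\left(a \right)} = 0 \cdot 1 = 0$)
$X{\left(s \right)} = 0$
$\left(\frac{1}{-4634 + 4105} + d{\left(37 \right)}\right) \left(1069 + X{\left(-21 \right)}\right) = \left(\frac{1}{-4634 + 4105} - \left(6 - \left(2 + 37\right)^{2}\right)\right) \left(1069 + 0\right) = \left(\frac{1}{-529} - \left(6 - 39^{2}\right)\right) 1069 = \left(- \frac{1}{529} + \left(-6 + 1521\right)\right) 1069 = \left(- \frac{1}{529} + 1515\right) 1069 = \frac{801434}{529} \cdot 1069 = \frac{856732946}{529}$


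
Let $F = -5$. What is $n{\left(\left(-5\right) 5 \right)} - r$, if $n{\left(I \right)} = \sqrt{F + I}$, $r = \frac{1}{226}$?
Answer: $- \frac{1}{226} + i \sqrt{30} \approx -0.0044248 + 5.4772 i$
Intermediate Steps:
$r = \frac{1}{226} \approx 0.0044248$
$n{\left(I \right)} = \sqrt{-5 + I}$
$n{\left(\left(-5\right) 5 \right)} - r = \sqrt{-5 - 25} - \frac{1}{226} = \sqrt{-30} - \frac{1}{226} = i \sqrt{30} - \frac{1}{226} = - \frac{1}{226} + i \sqrt{30}$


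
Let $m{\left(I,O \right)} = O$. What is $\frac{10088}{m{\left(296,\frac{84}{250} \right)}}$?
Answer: $\frac{630500}{21} \approx 30024.0$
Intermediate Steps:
$\frac{10088}{m{\left(296,\frac{84}{250} \right)}} = \frac{10088}{84 \cdot \frac{1}{250}} = \frac{10088}{\frac{42}{125}} = 10088 \cdot \frac{125}{42} = \frac{630500}{21}$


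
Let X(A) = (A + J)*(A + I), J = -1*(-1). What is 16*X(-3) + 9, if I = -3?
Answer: 201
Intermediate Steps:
J = 1
X(A) = (1 + A)*(-3 + A) (X(A) = (A + 1)*(A - 3) = (1 + A)*(-3 + A))
16*X(-3) + 9 = 16*(-3 + (-3)² - 2*(-3)) + 9 = 16*(-3 + 9 + 6) + 9 = 16*12 + 9 = 192 + 9 = 201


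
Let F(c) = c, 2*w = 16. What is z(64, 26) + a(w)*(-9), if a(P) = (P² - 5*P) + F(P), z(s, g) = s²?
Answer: 3808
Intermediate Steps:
w = 8 (w = (½)*16 = 8)
a(P) = P² - 4*P (a(P) = (P² - 5*P) + P = P² - 4*P)
z(64, 26) + a(w)*(-9) = 64² + (8*(-4 + 8))*(-9) = 4096 + (8*4)*(-9) = 4096 + 32*(-9) = 4096 - 288 = 3808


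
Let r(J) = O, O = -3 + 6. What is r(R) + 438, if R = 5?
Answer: 441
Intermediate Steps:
O = 3
r(J) = 3
r(R) + 438 = 3 + 438 = 441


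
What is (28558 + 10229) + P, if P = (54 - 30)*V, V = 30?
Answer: 39507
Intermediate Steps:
P = 720 (P = (54 - 30)*30 = 24*30 = 720)
(28558 + 10229) + P = (28558 + 10229) + 720 = 38787 + 720 = 39507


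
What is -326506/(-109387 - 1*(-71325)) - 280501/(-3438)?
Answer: 5899478345/65428578 ≈ 90.167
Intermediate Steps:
-326506/(-109387 - 1*(-71325)) - 280501/(-3438) = -326506/(-109387 + 71325) - 280501*(-1/3438) = -326506/(-38062) + 280501/3438 = -326506*(-1/38062) + 280501/3438 = 163253/19031 + 280501/3438 = 5899478345/65428578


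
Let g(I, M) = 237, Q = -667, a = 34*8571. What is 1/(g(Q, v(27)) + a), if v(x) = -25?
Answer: 1/291651 ≈ 3.4288e-6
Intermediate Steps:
a = 291414
1/(g(Q, v(27)) + a) = 1/(237 + 291414) = 1/291651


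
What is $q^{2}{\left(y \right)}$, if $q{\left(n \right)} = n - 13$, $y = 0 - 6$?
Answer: $361$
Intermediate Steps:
$y = -6$ ($y = 0 - 6 = -6$)
$q{\left(n \right)} = -13 + n$ ($q{\left(n \right)} = n - 13 = -13 + n$)
$q^{2}{\left(y \right)} = \left(-13 - 6\right)^{2} = \left(-19\right)^{2} = 361$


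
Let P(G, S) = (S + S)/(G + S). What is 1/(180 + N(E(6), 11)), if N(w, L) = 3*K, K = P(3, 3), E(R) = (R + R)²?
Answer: 1/183 ≈ 0.0054645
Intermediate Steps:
P(G, S) = 2*S/(G + S) (P(G, S) = (2*S)/(G + S) = 2*S/(G + S))
E(R) = 4*R² (E(R) = (2*R)² = 4*R²)
K = 1 (K = 2*3/(3 + 3) = 2*3/6 = 2*3*(⅙) = 1)
N(w, L) = 3 (N(w, L) = 3*1 = 3)
1/(180 + N(E(6), 11)) = 1/(180 + 3) = 1/183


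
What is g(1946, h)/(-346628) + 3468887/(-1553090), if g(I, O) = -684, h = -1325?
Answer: -300337762369/134586120130 ≈ -2.2316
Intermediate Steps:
g(1946, h)/(-346628) + 3468887/(-1553090) = -684/(-346628) + 3468887/(-1553090) = -684*(-1/346628) + 3468887*(-1/1553090) = 171/86657 - 3468887/1553090 = -300337762369/134586120130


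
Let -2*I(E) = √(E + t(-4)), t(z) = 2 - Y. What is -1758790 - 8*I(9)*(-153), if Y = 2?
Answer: -1760626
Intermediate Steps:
t(z) = 0 (t(z) = 2 - 1*2 = 2 - 2 = 0)
I(E) = -√E/2 (I(E) = -√(E + 0)/2 = -√E/2)
-1758790 - 8*I(9)*(-153) = -1758790 - 8*(-√9/2)*(-153) = -1758790 - 8*(-½*3)*(-153) = -1758790 - 8*(-3/2)*(-153) = -1758790 - (-12)*(-153) = -1758790 - 1*1836 = -1758790 - 1836 = -1760626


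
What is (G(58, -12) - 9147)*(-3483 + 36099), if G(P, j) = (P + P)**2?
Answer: 140542344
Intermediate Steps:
G(P, j) = 4*P**2 (G(P, j) = (2*P)**2 = 4*P**2)
(G(58, -12) - 9147)*(-3483 + 36099) = (4*58**2 - 9147)*(-3483 + 36099) = (4*3364 - 9147)*32616 = (13456 - 9147)*32616 = 4309*32616 = 140542344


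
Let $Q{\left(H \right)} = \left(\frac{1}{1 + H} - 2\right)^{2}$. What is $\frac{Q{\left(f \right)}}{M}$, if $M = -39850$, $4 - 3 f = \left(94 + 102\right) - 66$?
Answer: $- \frac{6889}{66987850} \approx -0.00010284$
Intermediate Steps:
$f = -42$ ($f = \frac{4}{3} - \frac{\left(94 + 102\right) - 66}{3} = \frac{4}{3} - \frac{196 - 66}{3} = \frac{4}{3} - \frac{130}{3} = -42$)
$Q{\left(H \right)} = \left(-2 + \frac{1}{1 + H}\right)^{2}$
$\frac{Q{\left(f \right)}}{M} = \frac{\frac{1}{\left(1 - 42\right)^{2}} \left(1 + 2 \left(-42\right)\right)^{2}}{-39850} = \frac{\left(1 - 84\right)^{2}}{1681} \left(- \frac{1}{39850}\right) = \frac{\left(-83\right)^{2}}{1681} \left(- \frac{1}{39850}\right) = \frac{1}{1681} \cdot 6889 \left(- \frac{1}{39850}\right) = \frac{6889}{1681} \left(- \frac{1}{39850}\right) = - \frac{6889}{66987850}$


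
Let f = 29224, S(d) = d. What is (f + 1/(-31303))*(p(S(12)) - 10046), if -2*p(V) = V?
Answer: -9195558251292/31303 ≈ -2.9376e+8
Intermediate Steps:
p(V) = -V/2
(f + 1/(-31303))*(p(S(12)) - 10046) = (29224 + 1/(-31303))*(-1/2*12 - 10046) = (29224 - 1/31303)*(-6 - 10046) = (914798871/31303)*(-10052) = -9195558251292/31303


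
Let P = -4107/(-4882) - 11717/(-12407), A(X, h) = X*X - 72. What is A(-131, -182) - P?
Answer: 1034989216743/60570974 ≈ 17087.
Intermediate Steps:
A(X, h) = -72 + X² (A(X, h) = X² - 72 = -72 + X²)
P = 108157943/60570974 (P = -4107*(-1/4882) - 11717*(-1/12407) = 4107/4882 + 11717/12407 = 108157943/60570974 ≈ 1.7856)
A(-131, -182) - P = (-72 + (-131)²) - 1*108157943/60570974 = (-72 + 17161) - 108157943/60570974 = 17089 - 108157943/60570974 = 1034989216743/60570974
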